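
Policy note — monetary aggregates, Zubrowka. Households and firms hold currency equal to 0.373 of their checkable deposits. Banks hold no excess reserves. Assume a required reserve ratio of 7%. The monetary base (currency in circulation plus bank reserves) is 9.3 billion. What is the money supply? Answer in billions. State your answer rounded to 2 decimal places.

28.82 billion

The money multiplier is m = (1 + c) / (rr + c) = (1 + 0.373) / (0.07 + 0.373) ≈ 3.0993.
So M = m × MB = 3.0993 × 9.3 ≈ 28.8235 billion.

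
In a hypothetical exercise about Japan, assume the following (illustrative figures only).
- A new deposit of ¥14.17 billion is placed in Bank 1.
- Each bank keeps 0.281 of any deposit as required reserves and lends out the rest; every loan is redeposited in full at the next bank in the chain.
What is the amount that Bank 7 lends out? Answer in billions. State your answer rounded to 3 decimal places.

¥1.408 billion

Each bank lends a fraction (1 − rr) = 0.7190 of the deposit it receives, so Bank 7 receives 14.17·0.7190^6 and lends 14.17·0.7190^7 ≈ 1.4076 billion.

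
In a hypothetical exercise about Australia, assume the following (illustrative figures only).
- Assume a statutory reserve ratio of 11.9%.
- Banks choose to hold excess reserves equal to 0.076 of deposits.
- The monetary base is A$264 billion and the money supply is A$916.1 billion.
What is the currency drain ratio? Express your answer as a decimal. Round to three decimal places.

0.131

Using m = M/MB = 916.1/264 ≈ 3.470076. From m = (1 + c)/(c + rr + e), rearranging gives 1 + c = m·(c + rr + e), so c·(1 − m) = m·(rr + e) − 1.
Hence c = [m·(rr + e) − 1]/(1 − m) = [3.470076 × (0.119 + 0.076) − 1] / (1 − 3.470076) ≈ 0.130901.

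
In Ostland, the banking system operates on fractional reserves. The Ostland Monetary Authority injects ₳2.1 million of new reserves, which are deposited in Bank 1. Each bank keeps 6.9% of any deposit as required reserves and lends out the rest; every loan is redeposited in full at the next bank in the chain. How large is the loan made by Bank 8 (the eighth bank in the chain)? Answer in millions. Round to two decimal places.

₳1.19 million

Each bank lends a fraction (1 − rr) = 0.9310 of the deposit it receives, so Bank 8 receives 2.1·0.9310^7 and lends 2.1·0.9310^8 ≈ 1.1853 million.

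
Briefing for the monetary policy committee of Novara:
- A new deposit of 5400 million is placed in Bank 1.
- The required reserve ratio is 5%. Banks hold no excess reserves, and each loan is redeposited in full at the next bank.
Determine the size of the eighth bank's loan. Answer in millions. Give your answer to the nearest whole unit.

3582 million

Each bank lends a fraction (1 − rr) = 0.9500 of the deposit it receives, so Bank 8 receives 5400·0.9500^7 and lends 5400·0.9500^8 ≈ 3582.4703 million.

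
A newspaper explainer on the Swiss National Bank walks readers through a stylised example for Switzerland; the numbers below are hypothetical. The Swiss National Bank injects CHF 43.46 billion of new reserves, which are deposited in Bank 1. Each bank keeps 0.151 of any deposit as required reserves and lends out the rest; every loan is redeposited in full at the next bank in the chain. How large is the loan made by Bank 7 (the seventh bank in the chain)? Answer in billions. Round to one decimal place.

CHF 13.8 billion

Each bank lends a fraction (1 − rr) = 0.8490 of the deposit it receives, so Bank 7 receives 43.46·0.8490^6 and lends 43.46·0.8490^7 ≈ 13.8179 billion.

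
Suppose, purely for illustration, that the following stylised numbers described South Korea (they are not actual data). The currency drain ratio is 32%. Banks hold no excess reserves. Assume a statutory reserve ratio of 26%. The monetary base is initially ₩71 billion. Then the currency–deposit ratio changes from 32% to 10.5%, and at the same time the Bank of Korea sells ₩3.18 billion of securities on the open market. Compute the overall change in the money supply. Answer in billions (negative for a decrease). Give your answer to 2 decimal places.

₩43.73 billion

Before: m₁ = (1 + 0.32) / (0.26 + 0.32) ≈ 2.27586, MB₁ = 71, so M₁ = 2.27586 × 71 ≈ 161.5861 billion.
After: m₂ = (1 + 0.105) / (0.26 + 0.105) ≈ 3.02740, MB₂ = 71 − 3.18 = 67.82, so M₂ = 3.02740 × 67.82 ≈ 205.3183 billion.
ΔM = M₂ − M₁ = 205.3183 − 161.5861 = 43.7322 billion.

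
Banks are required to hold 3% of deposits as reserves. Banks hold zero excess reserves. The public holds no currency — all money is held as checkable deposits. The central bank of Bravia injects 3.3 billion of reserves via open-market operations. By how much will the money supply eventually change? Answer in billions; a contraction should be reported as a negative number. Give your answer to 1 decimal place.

110.0 billion

The simple money multiplier is m = 1/rr = 1/0.03 ≈ 33.3333.
An open-market purchase increases the monetary base by 3.3 billion, so ΔM = m × ΔMB = 33.3333 × 3.3 ≈ 109.9999 billion.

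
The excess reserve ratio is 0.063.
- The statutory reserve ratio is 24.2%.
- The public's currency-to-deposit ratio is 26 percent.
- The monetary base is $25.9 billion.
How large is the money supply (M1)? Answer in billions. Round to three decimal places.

The money multiplier is m = (1 + c) / (rr + e + c) = (1 + 0.26) / (0.242 + 0.063 + 0.26) ≈ 2.230088.
So M = m × MB = 2.230088 × 25.9 ≈ 57.7593 billion.

$57.759 billion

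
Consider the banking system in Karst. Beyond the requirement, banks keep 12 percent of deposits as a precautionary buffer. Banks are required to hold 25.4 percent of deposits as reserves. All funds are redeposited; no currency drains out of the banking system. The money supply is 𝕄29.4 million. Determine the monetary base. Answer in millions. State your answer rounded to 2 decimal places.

𝕄11.00 million

The money multiplier is m = 1 / (rr + e) = 1 / (0.254 + 0.12) ≈ 2.67380.
MB = M / m = 29.4 / 2.67380 ≈ 10.9956 million.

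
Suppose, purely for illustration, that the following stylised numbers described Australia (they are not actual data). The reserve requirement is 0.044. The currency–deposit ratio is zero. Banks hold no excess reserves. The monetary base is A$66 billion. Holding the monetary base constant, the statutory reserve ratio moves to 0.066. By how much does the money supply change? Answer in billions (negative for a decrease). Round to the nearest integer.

Initially m₁ = 1 / (0.044) ≈ 22.7273, so M₁ = 22.7273 × 66 = 1500.0018 billion.
After the change m₂ = 1 / (0.066) ≈ 15.1515, so M₂ = 15.1515 × 66 = 999.999 billion.
ΔM = M₂ − M₁ = 999.999 − 1500.0018 = -500.0028 billion.

-500 billion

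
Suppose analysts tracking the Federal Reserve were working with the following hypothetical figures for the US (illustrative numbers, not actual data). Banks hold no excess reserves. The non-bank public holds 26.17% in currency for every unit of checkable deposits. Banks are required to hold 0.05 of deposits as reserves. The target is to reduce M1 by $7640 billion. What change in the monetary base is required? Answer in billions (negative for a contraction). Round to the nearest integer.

The money multiplier is m = (1 + c) / (rr + c) = (1 + 0.2617) / (0.05 + 0.2617) ≈ 4.04780.
ΔMB = ΔM / m = (−7640) / 4.04780 ≈ -1887.445 billion.

-1887 billion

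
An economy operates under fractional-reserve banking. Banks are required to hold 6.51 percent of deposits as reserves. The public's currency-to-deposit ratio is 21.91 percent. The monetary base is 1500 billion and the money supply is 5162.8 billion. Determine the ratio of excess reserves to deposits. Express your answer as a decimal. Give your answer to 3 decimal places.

Using m = M/MB = 5162.8/1500 ≈ 3.441867. Since m = (1 + c)/(c + rr + e), the denominator satisfies c + rr + e = (1 + c)/m = (1 + 0.2191) / 3.441867 ≈ 0.354197.
With c = 0.2191 and rr = 0.0651, the ratio of excess reserves to deposits is 0.354197 − 0.2191 − 0.0651 = 0.069997.

0.070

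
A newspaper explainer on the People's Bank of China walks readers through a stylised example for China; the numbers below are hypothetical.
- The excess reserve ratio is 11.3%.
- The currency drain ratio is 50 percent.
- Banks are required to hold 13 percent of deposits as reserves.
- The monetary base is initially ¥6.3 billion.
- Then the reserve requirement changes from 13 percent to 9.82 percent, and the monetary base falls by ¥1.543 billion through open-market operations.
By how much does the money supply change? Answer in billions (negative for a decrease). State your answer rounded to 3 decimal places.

-2.686 billion

Before: m₁ = (1 + 0.5) / (0.13 + 0.113 + 0.5) ≈ 2.01884, MB₁ = 6.3, so M₁ = 2.01884 × 6.3 ≈ 12.7187 billion.
After: m₂ = (1 + 0.5) / (0.0982 + 0.113 + 0.5) ≈ 2.10911, MB₂ = 6.3 − 1.543 = 4.757, so M₂ = 2.10911 × 4.757 ≈ 10.033 billion.
ΔM = M₂ − M₁ = 10.033 − 12.7187 = -2.6857 billion.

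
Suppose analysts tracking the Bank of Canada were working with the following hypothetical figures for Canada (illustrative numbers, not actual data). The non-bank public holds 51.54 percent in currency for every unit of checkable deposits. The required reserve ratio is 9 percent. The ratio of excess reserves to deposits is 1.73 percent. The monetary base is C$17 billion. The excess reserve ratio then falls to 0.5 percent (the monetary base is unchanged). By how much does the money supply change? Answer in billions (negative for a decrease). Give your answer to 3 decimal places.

C$0.834 billion

Initially m₁ = (1 + 0.5154) / (0.09 + 0.0173 + 0.5154) ≈ 2.433596, so M₁ = 2.433596 × 17 ≈ 41.3711 billion.
After the change m₂ = (1 + 0.5154) / (0.09 + 0.005 + 0.5154) ≈ 2.482634, so M₂ = 2.482634 × 17 ≈ 42.2048 billion.
ΔM = M₂ − M₁ = 42.2048 − 41.3711 = 0.8337 billion.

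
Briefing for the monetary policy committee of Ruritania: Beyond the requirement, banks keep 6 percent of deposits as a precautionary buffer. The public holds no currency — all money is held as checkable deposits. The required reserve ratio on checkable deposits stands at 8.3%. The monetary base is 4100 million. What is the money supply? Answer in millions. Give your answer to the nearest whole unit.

The money multiplier is m = 1 / (rr + e) = 1 / (0.083 + 0.06) ≈ 6.99301.
So M = m × MB = 6.99301 × 4100 = 28671.341 million.

28671 million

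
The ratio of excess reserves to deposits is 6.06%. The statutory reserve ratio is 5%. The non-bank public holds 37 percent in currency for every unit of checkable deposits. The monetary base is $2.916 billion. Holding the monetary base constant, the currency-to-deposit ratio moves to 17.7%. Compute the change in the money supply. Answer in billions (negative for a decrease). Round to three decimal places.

Initially m₁ = (1 + 0.37) / (0.05 + 0.0606 + 0.37) ≈ 2.85060, so M₁ = 2.85060 × 2.916 ≈ 8.3123 billion.
After the change m₂ = (1 + 0.177) / (0.05 + 0.0606 + 0.177) ≈ 4.09249, so M₂ = 4.09249 × 2.916 ≈ 11.9337 billion.
ΔM = M₂ − M₁ = 11.9337 − 8.3123 = 3.6214 billion.

$3.621 billion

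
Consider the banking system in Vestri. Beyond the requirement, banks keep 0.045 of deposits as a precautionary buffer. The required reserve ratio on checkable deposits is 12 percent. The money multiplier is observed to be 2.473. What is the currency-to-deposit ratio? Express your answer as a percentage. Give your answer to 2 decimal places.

Using m = 2.473. From m = (1 + c)/(c + rr + e), rearranging gives 1 + c = m·(c + rr + e), so c·(1 − m) = m·(rr + e) − 1.
Hence c = [m·(rr + e) − 1]/(1 − m) = [2.473 × (0.12 + 0.045) − 1] / (1 − 2.473) ≈ 0.401870.

40.19%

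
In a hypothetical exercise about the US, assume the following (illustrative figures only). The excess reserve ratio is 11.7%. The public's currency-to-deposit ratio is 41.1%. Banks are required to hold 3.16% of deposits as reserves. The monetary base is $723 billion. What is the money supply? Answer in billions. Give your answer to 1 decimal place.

$1823.0 billion

The money multiplier is m = (1 + c) / (rr + e + c) = (1 + 0.411) / (0.0316 + 0.117 + 0.411) ≈ 2.52144.
So M = m × MB = 2.52144 × 723 ≈ 1823.0011 billion.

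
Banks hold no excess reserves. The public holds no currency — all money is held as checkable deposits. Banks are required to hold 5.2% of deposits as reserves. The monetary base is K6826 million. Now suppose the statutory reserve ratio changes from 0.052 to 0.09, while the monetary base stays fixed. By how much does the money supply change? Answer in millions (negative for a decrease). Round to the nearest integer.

Initially m₁ = 1 / (0.052) ≈ 19.23077, so M₁ = 19.23077 × 6826 ≈ 131269.236 million.
After the change m₂ = 1 / (0.09) ≈ 11.11111, so M₂ = 11.11111 × 6826 ≈ 75844.4369 million.
ΔM = M₂ − M₁ = 75844.4369 − 131269.236 = -55424.7991 million.

-55425 million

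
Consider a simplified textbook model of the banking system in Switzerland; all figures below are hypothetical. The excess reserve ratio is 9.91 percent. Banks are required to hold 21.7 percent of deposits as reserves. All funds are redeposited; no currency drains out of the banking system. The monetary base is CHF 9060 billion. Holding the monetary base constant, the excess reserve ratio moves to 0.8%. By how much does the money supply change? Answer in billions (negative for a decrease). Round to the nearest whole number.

Initially m₁ = 1 / (0.217 + 0.0991) ≈ 3.16356, so M₁ = 3.16356 × 9060 = 28661.8536 billion.
After the change m₂ = 1 / (0.217 + 0.008) ≈ 4.44444, so M₂ = 4.44444 × 9060 = 40266.6264 billion.
ΔM = M₂ − M₁ = 40266.6264 − 28661.8536 = 11604.7728 billion.

CHF 11605 billion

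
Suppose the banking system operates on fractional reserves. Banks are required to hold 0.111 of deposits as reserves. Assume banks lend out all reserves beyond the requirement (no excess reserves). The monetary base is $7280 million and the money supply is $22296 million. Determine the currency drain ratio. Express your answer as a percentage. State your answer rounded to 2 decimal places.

Using m = M/MB = 22296/7280 ≈ 3.062637. From m = (1 + c)/(c + rr + e), rearranging gives 1 + c = m·(c + rr + e), so c·(1 − m) = m·(rr + e) − 1.
Hence c = [m·(rr + e) − 1]/(1 − m) = [3.062637 × (0.111 + 0) − 1] / (1 − 3.062637) ≈ 0.320002.

32.00%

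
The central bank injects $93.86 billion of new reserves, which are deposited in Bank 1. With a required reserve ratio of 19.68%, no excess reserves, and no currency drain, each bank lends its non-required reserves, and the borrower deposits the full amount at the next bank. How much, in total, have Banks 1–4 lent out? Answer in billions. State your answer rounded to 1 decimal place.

Bank i lends (1 − rr)^i of the original deposit: Bank 1 lends 93.86·0.8032 ≈ 75.3884, Bank 2 lends 93.86·0.8032² ≈ 60.5519, and so on.
Summing a geometric series: total = 93.86·[0.8032·(1 − 0.8032^4) / (1 − 0.8032)] ≈ 223.6395 billion.

$223.6 billion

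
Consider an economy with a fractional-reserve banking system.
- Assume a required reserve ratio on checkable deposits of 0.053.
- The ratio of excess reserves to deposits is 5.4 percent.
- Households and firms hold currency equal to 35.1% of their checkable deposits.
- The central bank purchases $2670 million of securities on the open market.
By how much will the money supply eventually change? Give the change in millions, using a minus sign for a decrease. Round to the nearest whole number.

$7876 million

The money multiplier is m = (1 + c) / (rr + e + c) = (1 + 0.351) / (0.053 + 0.054 + 0.351) ≈ 2.94978.
The purchase adds 2670 million of base, so ΔM = m × ΔMB = 2.94978 × (+2670) = 7875.9126 million.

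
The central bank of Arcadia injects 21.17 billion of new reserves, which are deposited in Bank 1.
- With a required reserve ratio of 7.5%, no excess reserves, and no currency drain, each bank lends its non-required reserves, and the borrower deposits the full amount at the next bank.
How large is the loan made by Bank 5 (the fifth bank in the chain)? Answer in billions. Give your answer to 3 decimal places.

14.336 billion

Each bank lends a fraction (1 − rr) = 0.9250 of the deposit it receives, so Bank 5 receives 21.17·0.9250^4 and lends 21.17·0.9250^5 ≈ 14.3361 billion.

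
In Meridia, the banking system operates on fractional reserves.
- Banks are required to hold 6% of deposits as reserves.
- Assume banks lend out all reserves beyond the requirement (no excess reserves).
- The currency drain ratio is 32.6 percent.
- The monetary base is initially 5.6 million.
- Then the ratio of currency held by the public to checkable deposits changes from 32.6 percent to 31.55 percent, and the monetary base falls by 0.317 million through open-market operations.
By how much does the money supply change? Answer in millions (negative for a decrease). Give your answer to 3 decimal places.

-0.729 million

Before: m₁ = (1 + 0.326) / (0.06 + 0.326) ≈ 3.43523, MB₁ = 5.6, so M₁ = 3.43523 × 5.6 ≈ 19.2373 million.
After: m₂ = (1 + 0.3155) / (0.06 + 0.3155) ≈ 3.50333, MB₂ = 5.6 − 0.317 = 5.283, so M₂ = 3.50333 × 5.283 ≈ 18.5081 million.
ΔM = M₂ − M₁ = 18.5081 − 19.2373 = -0.7292 million.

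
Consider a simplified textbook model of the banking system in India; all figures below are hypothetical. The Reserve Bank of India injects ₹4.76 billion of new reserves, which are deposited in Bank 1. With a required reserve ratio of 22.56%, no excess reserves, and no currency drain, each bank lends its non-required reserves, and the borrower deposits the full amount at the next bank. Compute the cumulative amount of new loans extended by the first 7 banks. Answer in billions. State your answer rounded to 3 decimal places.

₹13.610 billion

Bank i lends (1 − rr)^i of the original deposit: Bank 1 lends 4.76·0.7744 ≈ 3.6861, Bank 2 lends 4.76·0.7744² ≈ 2.8545, and so on.
Summing a geometric series: total = 4.76·[0.7744·(1 − 0.7744^7) / (1 − 0.7744)] ≈ 13.6104 billion.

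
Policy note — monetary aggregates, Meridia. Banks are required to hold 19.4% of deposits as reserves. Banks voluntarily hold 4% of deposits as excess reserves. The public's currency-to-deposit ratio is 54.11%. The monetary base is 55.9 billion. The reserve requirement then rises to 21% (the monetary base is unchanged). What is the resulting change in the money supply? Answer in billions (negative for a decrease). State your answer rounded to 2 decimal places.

Initially m₁ = (1 + 0.5411) / (0.194 + 0.04 + 0.5411) ≈ 1.98826, so M₁ = 1.98826 × 55.9 ≈ 111.1437 billion.
After the change m₂ = (1 + 0.5411) / (0.21 + 0.04 + 0.5411) ≈ 1.94805, so M₂ = 1.94805 × 55.9 ≈ 108.896 billion.
ΔM = M₂ − M₁ = 108.896 − 111.1437 = -2.2477 billion.

-2.25 billion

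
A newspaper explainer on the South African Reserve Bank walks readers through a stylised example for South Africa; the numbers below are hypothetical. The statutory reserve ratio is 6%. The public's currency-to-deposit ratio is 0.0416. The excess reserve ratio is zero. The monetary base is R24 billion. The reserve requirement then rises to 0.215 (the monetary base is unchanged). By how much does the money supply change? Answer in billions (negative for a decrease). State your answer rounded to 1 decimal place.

-148.6 billion

Initially m₁ = (1 + 0.0416) / (0.06 + 0.0416) ≈ 10.2520, so M₁ = 10.2520 × 24 = 246.048 billion.
After the change m₂ = (1 + 0.0416) / (0.215 + 0.0416) ≈ 4.0592, so M₂ = 4.0592 × 24 = 97.4208 billion.
ΔM = M₂ − M₁ = 97.4208 − 246.048 = -148.6272 billion.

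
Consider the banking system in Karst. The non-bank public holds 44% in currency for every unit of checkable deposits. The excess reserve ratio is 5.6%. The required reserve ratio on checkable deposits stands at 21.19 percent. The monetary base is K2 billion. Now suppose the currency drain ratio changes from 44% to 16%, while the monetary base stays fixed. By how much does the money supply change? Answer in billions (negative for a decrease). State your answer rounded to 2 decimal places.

K1.35 billion

Initially m₁ = (1 + 0.44) / (0.2119 + 0.056 + 0.44) ≈ 2.0342, so M₁ = 2.0342 × 2 = 4.0684 billion.
After the change m₂ = (1 + 0.16) / (0.2119 + 0.056 + 0.16) ≈ 2.7109, so M₂ = 2.7109 × 2 = 5.4218 billion.
ΔM = M₂ − M₁ = 5.4218 − 4.0684 = 1.3534 billion.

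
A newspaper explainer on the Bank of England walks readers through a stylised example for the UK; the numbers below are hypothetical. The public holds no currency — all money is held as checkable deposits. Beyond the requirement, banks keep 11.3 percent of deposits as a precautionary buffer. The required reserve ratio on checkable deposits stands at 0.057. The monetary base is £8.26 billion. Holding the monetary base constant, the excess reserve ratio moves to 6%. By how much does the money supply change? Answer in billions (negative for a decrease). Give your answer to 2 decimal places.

£22.01 billion

Initially m₁ = 1 / (0.057 + 0.113) ≈ 5.8824, so M₁ = 5.8824 × 8.26 ≈ 48.5886 billion.
After the change m₂ = 1 / (0.057 + 0.06) ≈ 8.5470, so M₂ = 8.5470 × 8.26 ≈ 70.5982 billion.
ΔM = M₂ − M₁ = 70.5982 − 48.5886 = 22.0096 billion.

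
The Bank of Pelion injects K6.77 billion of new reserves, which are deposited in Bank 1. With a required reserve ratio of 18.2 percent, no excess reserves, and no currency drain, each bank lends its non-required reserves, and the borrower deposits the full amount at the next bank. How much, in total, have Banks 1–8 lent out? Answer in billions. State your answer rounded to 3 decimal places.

K24.328 billion

Bank i lends (1 − rr)^i of the original deposit: Bank 1 lends 6.77·0.8180 ≈ 5.5379, Bank 2 lends 6.77·0.8180² ≈ 4.5300, and so on.
Summing a geometric series: total = 6.77·[0.8180·(1 − 0.8180^8) / (1 − 0.8180)] ≈ 24.3283 billion.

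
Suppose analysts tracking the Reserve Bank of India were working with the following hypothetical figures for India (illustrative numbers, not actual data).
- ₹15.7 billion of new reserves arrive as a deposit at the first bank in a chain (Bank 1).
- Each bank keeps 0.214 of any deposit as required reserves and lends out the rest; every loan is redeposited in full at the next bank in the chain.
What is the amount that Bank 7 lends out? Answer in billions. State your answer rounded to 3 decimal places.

Each bank lends a fraction (1 − rr) = 0.7860 of the deposit it receives, so Bank 7 receives 15.7·0.7860^6 and lends 15.7·0.7860^7 ≈ 2.9098 billion.

₹2.910 billion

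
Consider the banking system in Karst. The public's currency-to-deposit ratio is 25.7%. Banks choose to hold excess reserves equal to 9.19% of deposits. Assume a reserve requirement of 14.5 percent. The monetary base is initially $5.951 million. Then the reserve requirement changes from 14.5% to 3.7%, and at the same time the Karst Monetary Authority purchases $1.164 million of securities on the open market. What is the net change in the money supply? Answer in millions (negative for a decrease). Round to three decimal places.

Before: m₁ = (1 + 0.257) / (0.145 + 0.0919 + 0.257) ≈ 2.54505, MB₁ = 5.951, so M₁ = 2.54505 × 5.951 ≈ 15.1456 million.
After: m₂ = (1 + 0.257) / (0.037 + 0.0919 + 0.257) ≈ 3.25732, MB₂ = 5.951 + 1.164 = 7.115, so M₂ = 3.25732 × 7.115 ≈ 23.1758 million.
ΔM = M₂ − M₁ = 23.1758 − 15.1456 = 8.0302 million.

$8.030 million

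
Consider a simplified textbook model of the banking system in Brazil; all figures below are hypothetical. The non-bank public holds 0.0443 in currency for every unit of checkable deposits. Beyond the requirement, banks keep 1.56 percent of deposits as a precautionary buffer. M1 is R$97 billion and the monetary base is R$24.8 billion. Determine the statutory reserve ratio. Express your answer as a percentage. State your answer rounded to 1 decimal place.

20.7%

Using m = M/MB = 97/24.8 ≈ 3.911290. Since m = (1 + c)/(c + rr + e), the denominator satisfies c + rr + e = (1 + c)/m = (1 + 0.0443) / 3.911290 ≈ 0.266996.
With c = 0.0443 and e = 0.0156, the statutory reserve ratio is 0.266996 − 0.0443 − 0.0156 = 0.207096.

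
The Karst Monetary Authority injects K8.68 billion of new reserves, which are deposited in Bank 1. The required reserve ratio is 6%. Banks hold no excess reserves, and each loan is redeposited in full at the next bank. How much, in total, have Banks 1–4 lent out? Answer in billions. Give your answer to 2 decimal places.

Bank i lends (1 − rr)^i of the original deposit: Bank 1 lends 8.68·0.9400 = 8.1592, Bank 2 lends 8.68·0.9400² ≈ 7.6696, and so on.
Summing a geometric series: total = 8.68·[0.9400·(1 − 0.9400^4) / (1 − 0.9400)] ≈ 29.8152 billion.

K29.82 billion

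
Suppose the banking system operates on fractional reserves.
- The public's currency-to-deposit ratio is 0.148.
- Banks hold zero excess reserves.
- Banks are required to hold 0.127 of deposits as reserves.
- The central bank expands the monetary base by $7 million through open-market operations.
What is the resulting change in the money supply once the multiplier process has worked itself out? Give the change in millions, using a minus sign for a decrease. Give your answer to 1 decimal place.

$29.2 million

The money multiplier is m = (1 + c) / (rr + c) = (1 + 0.148) / (0.127 + 0.148) ≈ 4.1745.
The purchase adds 7 million of base, so ΔM = m × ΔMB = 4.1745 × (+7) = 29.2215 million.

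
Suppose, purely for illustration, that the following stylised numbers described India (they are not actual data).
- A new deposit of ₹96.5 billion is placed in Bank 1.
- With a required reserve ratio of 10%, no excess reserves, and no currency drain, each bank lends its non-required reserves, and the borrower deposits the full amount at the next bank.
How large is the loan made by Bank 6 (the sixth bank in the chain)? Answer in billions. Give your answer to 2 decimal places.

₹51.28 billion

Each bank lends a fraction (1 − rr) = 0.9000 of the deposit it receives, so Bank 6 receives 96.5·0.9000^5 and lends 96.5·0.9000^6 ≈ 51.2841 billion.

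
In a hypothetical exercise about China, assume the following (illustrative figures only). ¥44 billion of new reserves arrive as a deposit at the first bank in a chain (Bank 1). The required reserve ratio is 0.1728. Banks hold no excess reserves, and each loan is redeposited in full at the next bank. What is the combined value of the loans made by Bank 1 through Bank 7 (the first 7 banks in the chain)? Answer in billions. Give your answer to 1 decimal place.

Bank i lends (1 − rr)^i of the original deposit: Bank 1 lends 44·0.8272 = 36.3968, Bank 2 lends 44·0.8272² ≈ 30.1074, and so on.
Summing a geometric series: total = 44·[0.8272·(1 − 0.8272^7) / (1 − 0.8272)] ≈ 154.8092 billion.

¥154.8 billion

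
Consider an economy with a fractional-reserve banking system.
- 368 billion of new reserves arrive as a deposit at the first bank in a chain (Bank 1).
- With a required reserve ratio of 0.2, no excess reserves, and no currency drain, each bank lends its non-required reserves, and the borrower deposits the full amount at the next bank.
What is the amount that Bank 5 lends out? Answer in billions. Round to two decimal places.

120.59 billion

Each bank lends a fraction (1 − rr) = 0.8000 of the deposit it receives, so Bank 5 receives 368·0.8000^4 and lends 368·0.8000^5 ≈ 120.5862 billion.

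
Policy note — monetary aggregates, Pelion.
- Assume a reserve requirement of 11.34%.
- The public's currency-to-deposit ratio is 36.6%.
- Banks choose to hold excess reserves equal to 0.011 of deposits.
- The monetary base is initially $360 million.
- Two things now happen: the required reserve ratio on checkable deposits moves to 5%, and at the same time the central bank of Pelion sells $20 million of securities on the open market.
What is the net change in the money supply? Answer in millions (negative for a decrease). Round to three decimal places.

$84.908 million

Before: m₁ = (1 + 0.366) / (0.1134 + 0.011 + 0.366) ≈ 2.7854812, MB₁ = 360, so M₁ = 2.7854812 × 360 ≈ 1002.7732 million.
After: m₂ = (1 + 0.366) / (0.05 + 0.011 + 0.366) ≈ 3.1990632, MB₂ = 360 − 20 = 340, so M₂ = 3.1990632 × 340 ≈ 1087.6815 million.
ΔM = M₂ − M₁ = 1087.6815 − 1002.7732 = 84.9083 million.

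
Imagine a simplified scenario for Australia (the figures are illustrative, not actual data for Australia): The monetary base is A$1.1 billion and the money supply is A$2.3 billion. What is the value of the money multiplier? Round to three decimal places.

The money multiplier is m = M / MB = 2.3 / 1.1 ≈ 2.09091.

2.091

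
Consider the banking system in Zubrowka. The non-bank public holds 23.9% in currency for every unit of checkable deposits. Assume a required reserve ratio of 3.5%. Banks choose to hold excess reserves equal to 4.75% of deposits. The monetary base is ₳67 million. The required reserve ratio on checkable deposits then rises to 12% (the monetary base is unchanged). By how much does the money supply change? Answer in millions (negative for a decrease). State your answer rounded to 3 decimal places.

-53.991 million

Initially m₁ = (1 + 0.239) / (0.035 + 0.0475 + 0.239) ≈ 3.853810, so M₁ = 3.853810 × 67 ≈ 258.2053 million.
After the change m₂ = (1 + 0.239) / (0.12 + 0.0475 + 0.239) ≈ 3.047970, so M₂ = 3.047970 × 67 ≈ 204.214 million.
ΔM = M₂ − M₁ = 204.214 − 258.2053 = -53.9913 million.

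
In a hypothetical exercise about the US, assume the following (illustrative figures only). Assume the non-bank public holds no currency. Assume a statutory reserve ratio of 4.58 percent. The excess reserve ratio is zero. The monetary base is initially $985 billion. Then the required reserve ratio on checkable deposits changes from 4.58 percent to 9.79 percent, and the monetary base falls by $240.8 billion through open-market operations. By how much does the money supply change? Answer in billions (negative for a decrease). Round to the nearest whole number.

-13905 billion

Before: m₁ = 1 / (0.0458) ≈ 21.8341, MB₁ = 985, so M₁ = 21.8341 × 985 = 21506.5885 billion.
After: m₂ = 1 / (0.0979) ≈ 10.2145, MB₂ = 985 − 240.8 = 744.2, so M₂ = 10.2145 × 744.2 = 7601.6309 billion.
ΔM = M₂ − M₁ = 7601.6309 − 21506.5885 = -13904.9576 billion.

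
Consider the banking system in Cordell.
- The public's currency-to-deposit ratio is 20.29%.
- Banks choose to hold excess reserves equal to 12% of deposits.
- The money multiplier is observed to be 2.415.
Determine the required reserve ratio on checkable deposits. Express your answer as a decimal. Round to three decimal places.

0.175

Using m = 2.415. Since m = (1 + c)/(c + rr + e), the denominator satisfies c + rr + e = (1 + c)/m = (1 + 0.2029) / 2.415 ≈ 0.498095.
With c = 0.2029 and e = 0.12, the required reserve ratio on checkable deposits is 0.498095 − 0.2029 − 0.12 = 0.175195.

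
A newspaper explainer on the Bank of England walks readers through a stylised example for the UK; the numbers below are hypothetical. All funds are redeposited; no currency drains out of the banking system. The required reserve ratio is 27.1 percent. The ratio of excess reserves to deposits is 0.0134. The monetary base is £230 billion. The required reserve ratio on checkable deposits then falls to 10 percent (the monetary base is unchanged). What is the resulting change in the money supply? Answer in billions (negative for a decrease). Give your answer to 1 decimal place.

Initially m₁ = 1 / (0.271 + 0.0134) ≈ 3.51617, so M₁ = 3.51617 × 230 = 808.7191 billion.
After the change m₂ = 1 / (0.1 + 0.0134) ≈ 8.81834, so M₂ = 8.81834 × 230 = 2028.2182 billion.
ΔM = M₂ − M₁ = 2028.2182 − 808.7191 = 1219.4991 billion.

£1219.5 billion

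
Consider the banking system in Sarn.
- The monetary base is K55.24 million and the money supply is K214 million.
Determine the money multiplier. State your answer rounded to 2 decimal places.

3.87

The money multiplier is m = M / MB = 214 / 55.24 ≈ 3.87400.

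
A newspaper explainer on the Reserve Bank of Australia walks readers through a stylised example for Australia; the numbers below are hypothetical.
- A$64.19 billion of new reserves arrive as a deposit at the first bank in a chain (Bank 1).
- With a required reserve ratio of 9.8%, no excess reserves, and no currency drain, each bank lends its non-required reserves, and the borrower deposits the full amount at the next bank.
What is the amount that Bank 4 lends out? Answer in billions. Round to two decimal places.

A$42.49 billion

Each bank lends a fraction (1 − rr) = 0.9020 of the deposit it receives, so Bank 4 receives 64.19·0.9020^3 and lends 64.19·0.9020^4 ≈ 42.4907 billion.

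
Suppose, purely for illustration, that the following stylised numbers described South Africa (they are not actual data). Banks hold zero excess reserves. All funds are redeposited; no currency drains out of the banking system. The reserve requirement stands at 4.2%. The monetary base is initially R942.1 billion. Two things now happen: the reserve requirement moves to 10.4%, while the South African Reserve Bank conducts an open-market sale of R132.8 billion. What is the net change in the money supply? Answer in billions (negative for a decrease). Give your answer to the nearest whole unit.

Before: m₁ = 1 / (0.042) ≈ 23.8095, MB₁ = 942.1, so M₁ = 23.8095 × 942.1 ≈ 22430.93 billion.
After: m₂ = 1 / (0.104) ≈ 9.6154, MB₂ = 942.1 − 132.8 = 809.3, so M₂ = 9.6154 × 809.3 ≈ 7781.7432 billion.
ΔM = M₂ − M₁ = 7781.7432 − 22430.93 = -14649.1868 billion.

-14649 billion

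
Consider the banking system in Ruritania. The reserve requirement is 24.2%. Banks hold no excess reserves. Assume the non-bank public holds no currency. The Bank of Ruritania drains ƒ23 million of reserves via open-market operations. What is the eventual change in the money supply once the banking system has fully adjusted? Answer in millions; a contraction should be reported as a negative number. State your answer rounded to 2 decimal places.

The simple money multiplier is m = 1/rr = 1/0.242 ≈ 4.13223.
An open-market sale reduces the monetary base by 23 million, so ΔM = m × ΔMB = 4.13223 × (−23) ≈ -95.0413 million.

-95.04 million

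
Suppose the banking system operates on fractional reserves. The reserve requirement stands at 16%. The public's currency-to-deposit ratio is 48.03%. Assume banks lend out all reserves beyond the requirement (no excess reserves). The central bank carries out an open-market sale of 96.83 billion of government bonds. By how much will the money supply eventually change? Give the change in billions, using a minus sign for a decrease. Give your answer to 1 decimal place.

-223.9 billion

The money multiplier is m = (1 + c) / (rr + c) = (1 + 0.4803) / (0.16 + 0.4803) ≈ 2.3119.
The sale removes 96.83 billion of base, so ΔM = m × ΔMB = 2.3119 × (−96.83) ≈ -223.8613 billion.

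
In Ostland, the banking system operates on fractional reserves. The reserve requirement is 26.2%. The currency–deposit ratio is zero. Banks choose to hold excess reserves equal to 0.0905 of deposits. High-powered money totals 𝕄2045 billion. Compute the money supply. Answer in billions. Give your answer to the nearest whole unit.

𝕄5801 billion

The money multiplier is m = 1 / (rr + e) = 1 / (0.262 + 0.0905) ≈ 2.83688.
So M = m × MB = 2.83688 × 2045 = 5801.4196 billion.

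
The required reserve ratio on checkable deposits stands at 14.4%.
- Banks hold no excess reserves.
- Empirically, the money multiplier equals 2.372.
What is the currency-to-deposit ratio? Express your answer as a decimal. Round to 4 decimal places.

Using m = 2.372. From m = (1 + c)/(c + rr + e), rearranging gives 1 + c = m·(c + rr + e), so c·(1 − m) = m·(rr + e) − 1.
Hence c = [m·(rr + e) − 1]/(1 − m) = [2.372 × (0.144 + 0) − 1] / (1 − 2.372) ≈ 0.479907.

0.4799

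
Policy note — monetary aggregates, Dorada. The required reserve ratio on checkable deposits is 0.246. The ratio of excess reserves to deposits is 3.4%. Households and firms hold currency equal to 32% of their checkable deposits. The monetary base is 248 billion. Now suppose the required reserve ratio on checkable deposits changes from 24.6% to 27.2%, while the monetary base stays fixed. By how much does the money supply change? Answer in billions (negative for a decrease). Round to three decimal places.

Initially m₁ = (1 + 0.32) / (0.246 + 0.034 + 0.32) = 2.2, so M₁ = 2.2 × 248 = 545.6 billion.
After the change m₂ = (1 + 0.32) / (0.272 + 0.034 + 0.32) ≈ 2.1086262, so M₂ = 2.1086262 × 248 ≈ 522.9393 billion.
ΔM = M₂ − M₁ = 522.9393 − 545.6 = -22.6607 billion.

-22.661 billion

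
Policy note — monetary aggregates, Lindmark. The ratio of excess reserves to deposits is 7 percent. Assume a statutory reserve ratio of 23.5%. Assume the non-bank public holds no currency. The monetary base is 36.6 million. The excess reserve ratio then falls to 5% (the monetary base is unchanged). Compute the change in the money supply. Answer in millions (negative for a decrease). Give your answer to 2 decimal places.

Initially m₁ = 1 / (0.235 + 0.07) ≈ 3.27869, so M₁ = 3.27869 × 36.6 ≈ 120.0001 million.
After the change m₂ = 1 / (0.235 + 0.05) ≈ 3.50877, so M₂ = 3.50877 × 36.6 ≈ 128.421 million.
ΔM = M₂ − M₁ = 128.421 − 120.0001 = 8.4209 million.

8.42 million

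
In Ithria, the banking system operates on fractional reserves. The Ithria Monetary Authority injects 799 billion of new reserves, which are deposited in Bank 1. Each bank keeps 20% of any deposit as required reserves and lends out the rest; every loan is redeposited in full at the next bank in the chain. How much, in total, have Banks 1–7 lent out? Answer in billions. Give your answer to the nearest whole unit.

2526 billion

Bank i lends (1 − rr)^i of the original deposit: Bank 1 lends 799·0.8000 = 639.2000, Bank 2 lends 799·0.8000² = 511.3600, and so on.
Summing a geometric series: total = 799·[0.8000·(1 − 0.8000^7) / (1 − 0.8000)] ≈ 2525.7502 billion.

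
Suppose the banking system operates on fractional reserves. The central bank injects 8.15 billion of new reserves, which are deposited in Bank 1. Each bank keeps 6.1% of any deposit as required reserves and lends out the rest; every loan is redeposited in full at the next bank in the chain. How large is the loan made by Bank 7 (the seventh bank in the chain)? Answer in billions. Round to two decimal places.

5.25 billion

Each bank lends a fraction (1 − rr) = 0.9390 of the deposit it receives, so Bank 7 receives 8.15·0.9390^6 and lends 8.15·0.9390^7 ≈ 5.2459 billion.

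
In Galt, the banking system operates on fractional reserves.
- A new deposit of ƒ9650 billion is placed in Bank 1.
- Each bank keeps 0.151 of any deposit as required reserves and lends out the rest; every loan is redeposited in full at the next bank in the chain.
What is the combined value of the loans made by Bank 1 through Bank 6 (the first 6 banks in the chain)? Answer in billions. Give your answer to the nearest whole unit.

Bank i lends (1 − rr)^i of the original deposit: Bank 1 lends 9650·0.8490 = 8192.8500, Bank 2 lends 9650·0.8490² ≈ 6955.7297, and so on.
Summing a geometric series: total = 9650·[0.8490·(1 − 0.8490^6) / (1 − 0.8490)] ≈ 33938.1974 billion.

ƒ33938 billion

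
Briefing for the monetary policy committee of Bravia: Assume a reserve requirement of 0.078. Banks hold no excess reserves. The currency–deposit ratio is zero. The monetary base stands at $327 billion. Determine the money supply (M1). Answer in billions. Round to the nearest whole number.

$4192 billion

With no currency drain or excess reserves, the money multiplier is m = 1/rr = 1/0.078 ≈ 12.8205.
Money supply M = m × MB = 12.8205 × 327 = 4192.3035 billion.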